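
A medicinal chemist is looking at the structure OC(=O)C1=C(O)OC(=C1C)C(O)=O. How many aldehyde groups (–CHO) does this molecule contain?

0

Scan the SMILES for the aldehyde motif — none present.
Groups that are present: 2 carboxylic acid, 1 hydroxyl.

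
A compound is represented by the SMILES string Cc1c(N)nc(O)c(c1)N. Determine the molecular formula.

C6H9N3O

Walk through each heavy atom and fill implicit hydrogens from standard valence (C 4, N 3, O 2, S 2, halogen 1); for lowercase aromatic atoms, an aromatic c carries 1 H when it has two neighbours and 0 H with three, and aromatic n carries 0 H:
  atom 1: C, bond orders sum to 1 (valence 4) → 3 H
  atom 2: aromatic c, 3 neighbours → 0 H
  atom 3: aromatic c, 3 neighbours → 0 H
  atom 4: N, bond orders sum to 1 (valence 3) → 2 H
  atom 5: aromatic n, 2 neighbours → 0 H
  atom 6: aromatic c, 3 neighbours → 0 H
  atom 7: O, bond orders sum to 1 (valence 2) → 1 H
  atom 8: aromatic c, 3 neighbours → 0 H
  atom 9: aromatic c, 2 neighbours → 1 H
  atom 10: N, bond orders sum to 1 (valence 3) → 2 H
Totals → C:6, H:9, N:3, O:1.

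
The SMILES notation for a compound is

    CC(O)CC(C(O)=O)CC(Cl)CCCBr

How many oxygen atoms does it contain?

Scan the SMILES for O atoms (remember two-letter symbols like Cl and Br are single atoms).
Oxygen count: 3.

3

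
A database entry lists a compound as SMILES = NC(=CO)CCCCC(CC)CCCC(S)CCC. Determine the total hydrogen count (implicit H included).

Walk through each heavy atom and fill implicit hydrogens from standard valence (C 4, N 3, O 2, S 2, halogen 1):
  atom 1: N, bond orders sum to 1 (valence 3) → 2 H
  atom 2: C, bond orders sum to 4 (valence 4) → 0 H
  atom 3: C, bond orders sum to 3 (valence 4) → 1 H
  atom 4: O, bond orders sum to 1 (valence 2) → 1 H
  atom 5: C, bond orders sum to 2 (valence 4) → 2 H
  atom 6: C, bond orders sum to 2 (valence 4) → 2 H
  atom 7: C, bond orders sum to 2 (valence 4) → 2 H
  atom 8: C, bond orders sum to 2 (valence 4) → 2 H
  atom 9: C, bond orders sum to 3 (valence 4) → 1 H
  atom 10: C, bond orders sum to 2 (valence 4) → 2 H
  atom 11: C, bond orders sum to 1 (valence 4) → 3 H
  atom 12: C, bond orders sum to 2 (valence 4) → 2 H
  atom 13: C, bond orders sum to 2 (valence 4) → 2 H
  atom 14: C, bond orders sum to 2 (valence 4) → 2 H
  atom 15: C, bond orders sum to 3 (valence 4) → 1 H
  atom 16: S, bond orders sum to 1 (valence 2) → 1 H
  atom 17: C, bond orders sum to 2 (valence 4) → 2 H
  atom 18: C, bond orders sum to 2 (valence 4) → 2 H
  atom 19: C, bond orders sum to 1 (valence 4) → 3 H
Total hydrogens: 33.

33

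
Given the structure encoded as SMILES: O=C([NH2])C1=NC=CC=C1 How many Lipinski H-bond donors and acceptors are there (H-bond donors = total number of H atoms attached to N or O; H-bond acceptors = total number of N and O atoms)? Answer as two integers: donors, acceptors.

2, 3

Donors: find every N or O and count the H atoms it carries.
  atom 1 (O): bond orders sum to 2 → 0 H
  atom 3 (N): bond orders sum to 1 → 2 H
  atom 5 (N): bond orders sum to 3 → 0 H
Lipinski HBD = 2.
Acceptors: N atoms = 2, O atoms = 1 → HBA = 3.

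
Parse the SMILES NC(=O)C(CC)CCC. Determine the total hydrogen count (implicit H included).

Walk through each heavy atom and fill implicit hydrogens from standard valence (C 4, N 3, O 2, S 2, halogen 1):
  atom 1: N, bond orders sum to 1 (valence 3) → 2 H
  atom 2: C, bond orders sum to 4 (valence 4) → 0 H
  atom 3: O, bond orders sum to 2 (valence 2) → 0 H
  atom 4: C, bond orders sum to 3 (valence 4) → 1 H
  atom 5: C, bond orders sum to 2 (valence 4) → 2 H
  atom 6: C, bond orders sum to 1 (valence 4) → 3 H
  atom 7: C, bond orders sum to 2 (valence 4) → 2 H
  atom 8: C, bond orders sum to 2 (valence 4) → 2 H
  atom 9: C, bond orders sum to 1 (valence 4) → 3 H
Total hydrogens: 15.

15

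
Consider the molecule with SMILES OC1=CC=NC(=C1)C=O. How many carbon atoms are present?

6

Count every carbon token in the SMILES (each C, including those in ring-closure positions and inside branches).
Carbon count: 6.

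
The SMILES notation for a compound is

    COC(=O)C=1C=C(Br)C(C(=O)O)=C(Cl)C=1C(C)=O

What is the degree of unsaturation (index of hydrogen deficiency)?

7

Molecular formula: C11H8BrClO5.
DoU = (2C + 2 + N − H − X) / 2, where X is the halogen count and O/S are ignored.
    = (2·11 + 2 + 0 − 8 − 2) / 2 = 14 / 2 = 7.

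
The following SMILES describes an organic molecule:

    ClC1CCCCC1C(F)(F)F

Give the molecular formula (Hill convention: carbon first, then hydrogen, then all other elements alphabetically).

Walk through each heavy atom and fill implicit hydrogens from standard valence (C 4, N 3, O 2, S 2, halogen 1):
  atom 1: Cl (halogen, monovalent) → 0 H
  atom 2: C, bond orders sum to 3 (valence 4) → 1 H
  atom 3: C, bond orders sum to 2 (valence 4) → 2 H
  atom 4: C, bond orders sum to 2 (valence 4) → 2 H
  atom 5: C, bond orders sum to 2 (valence 4) → 2 H
  atom 6: C, bond orders sum to 2 (valence 4) → 2 H
  atom 7: C, bond orders sum to 3 (valence 4) → 1 H
  atom 8: C, bond orders sum to 4 (valence 4) → 0 H
  atom 9: F (halogen, monovalent) → 0 H
  atom 10: F (halogen, monovalent) → 0 H
  atom 11: F (halogen, monovalent) → 0 H
Totals → C:7, H:10, Cl:1, F:3.
In Hill order: C7H10ClF3.

C7H10ClF3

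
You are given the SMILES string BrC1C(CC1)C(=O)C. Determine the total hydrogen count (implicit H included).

Walk through each heavy atom and fill implicit hydrogens from standard valence (C 4, N 3, O 2, S 2, halogen 1):
  atom 1: Br (halogen, monovalent) → 0 H
  atom 2: C, bond orders sum to 3 (valence 4) → 1 H
  atom 3: C, bond orders sum to 3 (valence 4) → 1 H
  atom 4: C, bond orders sum to 2 (valence 4) → 2 H
  atom 5: C, bond orders sum to 2 (valence 4) → 2 H
  atom 6: C, bond orders sum to 4 (valence 4) → 0 H
  atom 7: O, bond orders sum to 2 (valence 2) → 0 H
  atom 8: C, bond orders sum to 1 (valence 4) → 3 H
Total hydrogens: 9.

9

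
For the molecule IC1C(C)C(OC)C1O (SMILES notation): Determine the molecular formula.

Walk through each heavy atom and fill implicit hydrogens from standard valence (C 4, N 3, O 2, S 2, halogen 1):
  atom 1: I (halogen, monovalent) → 0 H
  atom 2: C, bond orders sum to 3 (valence 4) → 1 H
  atom 3: C, bond orders sum to 3 (valence 4) → 1 H
  atom 4: C, bond orders sum to 1 (valence 4) → 3 H
  atom 5: C, bond orders sum to 3 (valence 4) → 1 H
  atom 6: O, bond orders sum to 2 (valence 2) → 0 H
  atom 7: C, bond orders sum to 1 (valence 4) → 3 H
  atom 8: C, bond orders sum to 3 (valence 4) → 1 H
  atom 9: O, bond orders sum to 1 (valence 2) → 1 H
Totals → C:6, H:11, I:1, O:2.
In Hill order: C6H11IO2.

C6H11IO2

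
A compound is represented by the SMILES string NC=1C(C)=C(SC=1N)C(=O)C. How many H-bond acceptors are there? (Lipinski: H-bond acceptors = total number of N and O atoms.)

N atoms: 2; O atoms: 1.
Lipinski HBA = 2 + 1 = 3.

3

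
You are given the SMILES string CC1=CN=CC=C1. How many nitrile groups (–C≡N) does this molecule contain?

0

Scan the SMILES for the nitrile motif — none present.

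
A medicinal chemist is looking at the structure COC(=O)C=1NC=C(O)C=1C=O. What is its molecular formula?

Walk through each heavy atom and fill implicit hydrogens from standard valence (C 4, N 3, O 2, S 2, halogen 1):
  atom 1: C, bond orders sum to 1 (valence 4) → 3 H
  atom 2: O, bond orders sum to 2 (valence 2) → 0 H
  atom 3: C, bond orders sum to 4 (valence 4) → 0 H
  atom 4: O, bond orders sum to 2 (valence 2) → 0 H
  atom 5: C, bond orders sum to 4 (valence 4) → 0 H
  atom 6: N, bond orders sum to 2 (valence 3) → 1 H
  atom 7: C, bond orders sum to 3 (valence 4) → 1 H
  atom 8: C, bond orders sum to 4 (valence 4) → 0 H
  atom 9: O, bond orders sum to 1 (valence 2) → 1 H
  atom 10: C, bond orders sum to 4 (valence 4) → 0 H
  atom 11: C, bond orders sum to 3 (valence 4) → 1 H
  atom 12: O, bond orders sum to 2 (valence 2) → 0 H
Totals → C:7, H:7, N:1, O:4.

C7H7NO4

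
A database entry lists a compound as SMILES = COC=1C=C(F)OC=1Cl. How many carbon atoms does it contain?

Count every carbon token in the SMILES (each C, including those in ring-closure positions and inside branches).
Carbon count: 5.

5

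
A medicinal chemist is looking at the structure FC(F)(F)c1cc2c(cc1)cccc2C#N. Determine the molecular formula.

C12H6F3N

Walk through each heavy atom and fill implicit hydrogens from standard valence (C 4, N 3, O 2, S 2, halogen 1); for lowercase aromatic atoms, an aromatic c carries 1 H when it has two neighbours and 0 H with three, and aromatic n carries 0 H:
  atom 1: F (halogen, monovalent) → 0 H
  atom 2: C, bond orders sum to 4 (valence 4) → 0 H
  atom 3: F (halogen, monovalent) → 0 H
  atom 4: F (halogen, monovalent) → 0 H
  atom 5: aromatic c, 3 neighbours → 0 H
  atom 6: aromatic c, 2 neighbours → 1 H
  atom 7: aromatic c, 3 neighbours → 0 H
  atom 8: aromatic c, 3 neighbours → 0 H
  atom 9: aromatic c, 2 neighbours → 1 H
  atom 10: aromatic c, 2 neighbours → 1 H
  atom 11: aromatic c, 2 neighbours → 1 H
  atom 12: aromatic c, 2 neighbours → 1 H
  atom 13: aromatic c, 2 neighbours → 1 H
  atom 14: aromatic c, 3 neighbours → 0 H
  atom 15: C, bond orders sum to 4 (valence 4) → 0 H
  atom 16: N, bond orders sum to 3 (valence 3) → 0 H
Totals → C:12, H:6, F:3, N:1.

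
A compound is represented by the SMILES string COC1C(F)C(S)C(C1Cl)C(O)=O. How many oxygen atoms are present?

Scan the SMILES for O atoms (remember two-letter symbols like Cl and Br are single atoms).
Oxygen count: 3.

3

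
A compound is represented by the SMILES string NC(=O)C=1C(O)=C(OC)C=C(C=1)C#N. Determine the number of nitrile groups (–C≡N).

1

The nitrile motif appears at heavy-atom position 13 in the SMILES.
Other groups present: 1 amide, 1 ether, 1 hydroxyl.
Nitrile count: 1.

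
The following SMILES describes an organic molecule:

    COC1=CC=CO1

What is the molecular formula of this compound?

C5H6O2

Walk through each heavy atom and fill implicit hydrogens from standard valence (C 4, N 3, O 2, S 2, halogen 1):
  atom 1: C, bond orders sum to 1 (valence 4) → 3 H
  atom 2: O, bond orders sum to 2 (valence 2) → 0 H
  atom 3: C, bond orders sum to 4 (valence 4) → 0 H
  atom 4: C, bond orders sum to 3 (valence 4) → 1 H
  atom 5: C, bond orders sum to 3 (valence 4) → 1 H
  atom 6: C, bond orders sum to 3 (valence 4) → 1 H
  atom 7: O, bond orders sum to 2 (valence 2) → 0 H
Totals → C:5, H:6, O:2.
In Hill order: C5H6O2.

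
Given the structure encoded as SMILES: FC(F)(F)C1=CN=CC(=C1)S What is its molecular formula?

Walk through each heavy atom and fill implicit hydrogens from standard valence (C 4, N 3, O 2, S 2, halogen 1):
  atom 1: F (halogen, monovalent) → 0 H
  atom 2: C, bond orders sum to 4 (valence 4) → 0 H
  atom 3: F (halogen, monovalent) → 0 H
  atom 4: F (halogen, monovalent) → 0 H
  atom 5: C, bond orders sum to 4 (valence 4) → 0 H
  atom 6: C, bond orders sum to 3 (valence 4) → 1 H
  atom 7: N, bond orders sum to 3 (valence 3) → 0 H
  atom 8: C, bond orders sum to 3 (valence 4) → 1 H
  atom 9: C, bond orders sum to 4 (valence 4) → 0 H
  atom 10: C, bond orders sum to 3 (valence 4) → 1 H
  atom 11: S, bond orders sum to 1 (valence 2) → 1 H
Totals → C:6, H:4, F:3, N:1, S:1.
In Hill order: C6H4F3NS.

C6H4F3NS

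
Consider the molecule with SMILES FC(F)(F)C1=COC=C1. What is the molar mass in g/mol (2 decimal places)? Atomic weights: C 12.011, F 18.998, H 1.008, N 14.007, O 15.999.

136.07 g/mol

First, the molecular formula is C5H3F3O (counting implicit H from valence).
  C: 5 × 12.011 = 60.055
  F: 3 × 18.998 = 56.994
  H: 3 × 1.008 = 3.024
  O: 1 × 15.999 = 15.999
Sum: 5×12.011 + 3×18.998 + 3×1.008 + 1×15.999 = 136.072 → 136.07 g/mol.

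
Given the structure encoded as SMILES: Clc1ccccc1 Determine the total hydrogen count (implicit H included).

Walk through each heavy atom and fill implicit hydrogens from standard valence (C 4, N 3, O 2, S 2, halogen 1); for lowercase aromatic atoms, an aromatic c carries 1 H when it has two neighbours and 0 H with three, and aromatic n carries 0 H:
  atom 1: Cl (halogen, monovalent) → 0 H
  atom 2: aromatic c, 3 neighbours → 0 H
  atom 3: aromatic c, 2 neighbours → 1 H
  atom 4: aromatic c, 2 neighbours → 1 H
  atom 5: aromatic c, 2 neighbours → 1 H
  atom 6: aromatic c, 2 neighbours → 1 H
  atom 7: aromatic c, 2 neighbours → 1 H
Total hydrogens: 5.

5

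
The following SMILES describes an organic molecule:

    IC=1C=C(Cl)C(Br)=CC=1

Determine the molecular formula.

Walk through each heavy atom and fill implicit hydrogens from standard valence (C 4, N 3, O 2, S 2, halogen 1):
  atom 1: I (halogen, monovalent) → 0 H
  atom 2: C, bond orders sum to 4 (valence 4) → 0 H
  atom 3: C, bond orders sum to 3 (valence 4) → 1 H
  atom 4: C, bond orders sum to 4 (valence 4) → 0 H
  atom 5: Cl (halogen, monovalent) → 0 H
  atom 6: C, bond orders sum to 4 (valence 4) → 0 H
  atom 7: Br (halogen, monovalent) → 0 H
  atom 8: C, bond orders sum to 3 (valence 4) → 1 H
  atom 9: C, bond orders sum to 3 (valence 4) → 1 H
Totals → C:6, H:3, Br:1, Cl:1, I:1.
In Hill order: C6H3BrClI.

C6H3BrClI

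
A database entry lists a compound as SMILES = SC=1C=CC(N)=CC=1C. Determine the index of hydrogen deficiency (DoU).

4

Degree of unsaturation = (number of rings) + (number of π bonds).
Ring closures in the SMILES: 1.
π bonds: 3 double bonds (each 1 DoU) → 3 DoU from unsaturation.
Total DoU = 1 + 3 = 4.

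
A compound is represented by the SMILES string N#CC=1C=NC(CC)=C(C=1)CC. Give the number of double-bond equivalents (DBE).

6

Degree of unsaturation = (number of rings) + (number of π bonds).
Ring closures in the SMILES: 1.
π bonds: 3 double bonds (each 1 DoU), 1 triple bond (each 2 DoU) → 5 DoU from unsaturation.
Total DoU = 1 + 5 = 6.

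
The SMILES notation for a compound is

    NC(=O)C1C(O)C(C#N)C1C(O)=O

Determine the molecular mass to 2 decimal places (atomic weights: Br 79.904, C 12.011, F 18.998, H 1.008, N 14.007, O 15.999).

First, the molecular formula is C7H8N2O4 (counting implicit H from valence).
  C: 7 × 12.011 = 84.077
  H: 8 × 1.008 = 8.064
  N: 2 × 14.007 = 28.014
  O: 4 × 15.999 = 63.996
Sum: 7×12.011 + 8×1.008 + 2×14.007 + 4×15.999 = 184.151 → 184.15 g/mol.

184.15 g/mol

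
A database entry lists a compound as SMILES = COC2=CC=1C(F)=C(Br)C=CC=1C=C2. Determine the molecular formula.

C11H8BrFO

Walk through each heavy atom and fill implicit hydrogens from standard valence (C 4, N 3, O 2, S 2, halogen 1):
  atom 1: C, bond orders sum to 1 (valence 4) → 3 H
  atom 2: O, bond orders sum to 2 (valence 2) → 0 H
  atom 3: C, bond orders sum to 4 (valence 4) → 0 H
  atom 4: C, bond orders sum to 3 (valence 4) → 1 H
  atom 5: C, bond orders sum to 4 (valence 4) → 0 H
  atom 6: C, bond orders sum to 4 (valence 4) → 0 H
  atom 7: F (halogen, monovalent) → 0 H
  atom 8: C, bond orders sum to 4 (valence 4) → 0 H
  atom 9: Br (halogen, monovalent) → 0 H
  atom 10: C, bond orders sum to 3 (valence 4) → 1 H
  atom 11: C, bond orders sum to 3 (valence 4) → 1 H
  atom 12: C, bond orders sum to 4 (valence 4) → 0 H
  atom 13: C, bond orders sum to 3 (valence 4) → 1 H
  atom 14: C, bond orders sum to 3 (valence 4) → 1 H
Totals → C:11, H:8, Br:1, F:1, O:1.
In Hill order: C11H8BrFO.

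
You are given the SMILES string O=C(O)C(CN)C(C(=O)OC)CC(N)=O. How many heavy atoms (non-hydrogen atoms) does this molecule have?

Every atom symbol written in the SMILES (organic subset) is one heavy atom; implicit H are not written.
Heavy atoms by element → C:8, N:2, O:5.
Total: 15.

15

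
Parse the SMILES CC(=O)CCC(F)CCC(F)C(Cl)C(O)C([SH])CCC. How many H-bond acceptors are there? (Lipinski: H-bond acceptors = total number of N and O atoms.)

2

N atoms: 0; O atoms: 2.
Lipinski HBA = 0 + 2 = 2.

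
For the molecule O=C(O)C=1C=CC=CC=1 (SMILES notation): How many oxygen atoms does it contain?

Scan the SMILES for O atoms (remember two-letter symbols like Cl and Br are single atoms).
Oxygen count: 2.

2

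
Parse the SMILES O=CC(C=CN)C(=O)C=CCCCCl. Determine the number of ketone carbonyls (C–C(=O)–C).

1

The ketone motif appears at heavy-atom position 7 in the SMILES.
Other groups present: 1 aldehyde, 2 alkene, 1 primary amine.
Ketone count: 1.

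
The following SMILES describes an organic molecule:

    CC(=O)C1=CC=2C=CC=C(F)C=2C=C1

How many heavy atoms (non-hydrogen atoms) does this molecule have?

14

Every atom symbol written in the SMILES (organic subset) is one heavy atom; implicit H are not written.
Heavy atoms by element → C:12, F:1, O:1.
Total: 14.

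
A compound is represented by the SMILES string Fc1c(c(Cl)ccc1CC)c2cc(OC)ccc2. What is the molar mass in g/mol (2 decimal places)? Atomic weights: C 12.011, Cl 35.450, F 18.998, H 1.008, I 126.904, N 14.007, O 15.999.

264.72 g/mol

First, the molecular formula is C15H14ClFO (counting implicit H from valence).
  C: 15 × 12.011 = 180.165
  Cl: 1 × 35.450 = 35.450
  F: 1 × 18.998 = 18.998
  H: 14 × 1.008 = 14.112
  O: 1 × 15.999 = 15.999
Sum: 15×12.011 + 1×35.450 + 1×18.998 + 14×1.008 + 1×15.999 = 264.724 → 264.72 g/mol.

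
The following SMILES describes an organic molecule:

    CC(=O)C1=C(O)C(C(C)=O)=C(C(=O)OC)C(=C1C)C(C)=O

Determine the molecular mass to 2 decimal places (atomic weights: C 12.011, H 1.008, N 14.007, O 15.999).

First, the molecular formula is C15H16O6 (counting implicit H from valence).
  C: 15 × 12.011 = 180.165
  H: 16 × 1.008 = 16.128
  O: 6 × 15.999 = 95.994
Sum: 15×12.011 + 16×1.008 + 6×15.999 = 292.287 → 292.29 g/mol.

292.29 g/mol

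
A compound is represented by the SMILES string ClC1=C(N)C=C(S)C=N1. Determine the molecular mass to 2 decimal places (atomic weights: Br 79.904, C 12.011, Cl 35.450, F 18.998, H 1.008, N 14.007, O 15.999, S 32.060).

160.62 g/mol

First, the molecular formula is C5H5ClN2S (counting implicit H from valence).
  C: 5 × 12.011 = 60.055
  Cl: 1 × 35.450 = 35.450
  H: 5 × 1.008 = 5.040
  N: 2 × 14.007 = 28.014
  S: 1 × 32.060 = 32.060
Sum: 5×12.011 + 1×35.450 + 5×1.008 + 2×14.007 + 1×32.060 = 160.619 → 160.62 g/mol.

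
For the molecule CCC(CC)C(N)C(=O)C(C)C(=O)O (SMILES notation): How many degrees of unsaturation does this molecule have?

Degree of unsaturation = (number of rings) + (number of π bonds).
Ring closures in the SMILES: 0.
π bonds: 2 double bonds (each 1 DoU) → 2 DoU from unsaturation.
Total DoU = 0 + 2 = 2.

2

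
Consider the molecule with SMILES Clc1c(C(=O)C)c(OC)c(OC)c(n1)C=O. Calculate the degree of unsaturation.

6

Molecular formula: C10H10ClNO4.
DoU = (2C + 2 + N − H − X) / 2, where X is the halogen count and O/S are ignored.
    = (2·10 + 2 + 1 − 10 − 1) / 2 = 12 / 2 = 6.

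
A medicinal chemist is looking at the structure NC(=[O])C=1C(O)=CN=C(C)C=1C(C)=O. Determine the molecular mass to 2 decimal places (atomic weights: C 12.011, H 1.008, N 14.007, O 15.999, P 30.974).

194.19 g/mol

First, the molecular formula is C9H10N2O3 (counting implicit H from valence).
  C: 9 × 12.011 = 108.099
  H: 10 × 1.008 = 10.080
  N: 2 × 14.007 = 28.014
  O: 3 × 15.999 = 47.997
Sum: 9×12.011 + 10×1.008 + 2×14.007 + 3×15.999 = 194.190 → 194.19 g/mol.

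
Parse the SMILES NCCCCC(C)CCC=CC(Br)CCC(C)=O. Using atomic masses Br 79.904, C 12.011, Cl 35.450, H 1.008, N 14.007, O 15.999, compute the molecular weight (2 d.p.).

First, the molecular formula is C15H28BrNO (counting implicit H from valence).
  Br: 1 × 79.904 = 79.904
  C: 15 × 12.011 = 180.165
  H: 28 × 1.008 = 28.224
  N: 1 × 14.007 = 14.007
  O: 1 × 15.999 = 15.999
Sum: 1×79.904 + 15×12.011 + 28×1.008 + 1×14.007 + 1×15.999 = 318.299 → 318.30 g/mol.

318.30 g/mol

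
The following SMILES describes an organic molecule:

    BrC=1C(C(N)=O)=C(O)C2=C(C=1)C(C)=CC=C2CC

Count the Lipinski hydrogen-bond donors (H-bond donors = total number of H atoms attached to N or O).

Donors: find every N or O and count the H atoms it carries.
  atom 5 (N): bond orders sum to 1 → 2 H
  atom 6 (O): bond orders sum to 2 → 0 H
  atom 8 (O): bond orders sum to 1 → 1 H
Lipinski HBD = 3.

3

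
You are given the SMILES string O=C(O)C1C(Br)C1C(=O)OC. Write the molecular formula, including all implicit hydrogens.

C6H7BrO4

Walk through each heavy atom and fill implicit hydrogens from standard valence (C 4, N 3, O 2, S 2, halogen 1):
  atom 1: O, bond orders sum to 2 (valence 2) → 0 H
  atom 2: C, bond orders sum to 4 (valence 4) → 0 H
  atom 3: O, bond orders sum to 1 (valence 2) → 1 H
  atom 4: C, bond orders sum to 3 (valence 4) → 1 H
  atom 5: C, bond orders sum to 3 (valence 4) → 1 H
  atom 6: Br (halogen, monovalent) → 0 H
  atom 7: C, bond orders sum to 3 (valence 4) → 1 H
  atom 8: C, bond orders sum to 4 (valence 4) → 0 H
  atom 9: O, bond orders sum to 2 (valence 2) → 0 H
  atom 10: O, bond orders sum to 2 (valence 2) → 0 H
  atom 11: C, bond orders sum to 1 (valence 4) → 3 H
Totals → C:6, H:7, Br:1, O:4.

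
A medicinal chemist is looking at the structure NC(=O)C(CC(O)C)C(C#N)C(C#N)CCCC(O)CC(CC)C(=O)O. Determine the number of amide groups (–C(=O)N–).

The amide motif appears at heavy-atom position 2 in the SMILES.
Other groups present: 1 carboxylic acid, 2 hydroxyl, 2 nitrile.
Amide count: 1.

1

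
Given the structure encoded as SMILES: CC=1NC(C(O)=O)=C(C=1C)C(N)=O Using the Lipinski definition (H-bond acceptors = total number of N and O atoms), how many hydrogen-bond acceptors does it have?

N atoms: 2; O atoms: 3.
Lipinski HBA = 2 + 3 = 5.

5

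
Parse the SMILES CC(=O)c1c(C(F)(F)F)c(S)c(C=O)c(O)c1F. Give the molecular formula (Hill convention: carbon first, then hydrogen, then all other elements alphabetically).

C10H6F4O3S

Walk through each heavy atom and fill implicit hydrogens from standard valence (C 4, N 3, O 2, S 2, halogen 1); for lowercase aromatic atoms, an aromatic c carries 1 H when it has two neighbours and 0 H with three, and aromatic n carries 0 H:
  atom 1: C, bond orders sum to 1 (valence 4) → 3 H
  atom 2: C, bond orders sum to 4 (valence 4) → 0 H
  atom 3: O, bond orders sum to 2 (valence 2) → 0 H
  atom 4: aromatic c, 3 neighbours → 0 H
  atom 5: aromatic c, 3 neighbours → 0 H
  atom 6: C, bond orders sum to 4 (valence 4) → 0 H
  atom 7: F (halogen, monovalent) → 0 H
  atom 8: F (halogen, monovalent) → 0 H
  atom 9: F (halogen, monovalent) → 0 H
  atom 10: aromatic c, 3 neighbours → 0 H
  atom 11: S, bond orders sum to 1 (valence 2) → 1 H
  atom 12: aromatic c, 3 neighbours → 0 H
  atom 13: C, bond orders sum to 3 (valence 4) → 1 H
  atom 14: O, bond orders sum to 2 (valence 2) → 0 H
  atom 15: aromatic c, 3 neighbours → 0 H
  atom 16: O, bond orders sum to 1 (valence 2) → 1 H
  atom 17: aromatic c, 3 neighbours → 0 H
  atom 18: F (halogen, monovalent) → 0 H
Totals → C:10, H:6, F:4, O:3, S:1.
In Hill order: C10H6F4O3S.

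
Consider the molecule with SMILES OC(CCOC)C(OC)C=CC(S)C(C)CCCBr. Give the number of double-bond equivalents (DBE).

1

Degree of unsaturation = (number of rings) + (number of π bonds).
Ring closures in the SMILES: 0.
π bonds: 1 double bond (each 1 DoU) → 1 DoU from unsaturation.
Total DoU = 0 + 1 = 1.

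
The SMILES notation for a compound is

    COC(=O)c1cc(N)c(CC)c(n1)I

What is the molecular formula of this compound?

Walk through each heavy atom and fill implicit hydrogens from standard valence (C 4, N 3, O 2, S 2, halogen 1); for lowercase aromatic atoms, an aromatic c carries 1 H when it has two neighbours and 0 H with three, and aromatic n carries 0 H:
  atom 1: C, bond orders sum to 1 (valence 4) → 3 H
  atom 2: O, bond orders sum to 2 (valence 2) → 0 H
  atom 3: C, bond orders sum to 4 (valence 4) → 0 H
  atom 4: O, bond orders sum to 2 (valence 2) → 0 H
  atom 5: aromatic c, 3 neighbours → 0 H
  atom 6: aromatic c, 2 neighbours → 1 H
  atom 7: aromatic c, 3 neighbours → 0 H
  atom 8: N, bond orders sum to 1 (valence 3) → 2 H
  atom 9: aromatic c, 3 neighbours → 0 H
  atom 10: C, bond orders sum to 2 (valence 4) → 2 H
  atom 11: C, bond orders sum to 1 (valence 4) → 3 H
  atom 12: aromatic c, 3 neighbours → 0 H
  atom 13: aromatic n, 2 neighbours → 0 H
  atom 14: I (halogen, monovalent) → 0 H
Totals → C:9, H:11, I:1, N:2, O:2.

C9H11IN2O2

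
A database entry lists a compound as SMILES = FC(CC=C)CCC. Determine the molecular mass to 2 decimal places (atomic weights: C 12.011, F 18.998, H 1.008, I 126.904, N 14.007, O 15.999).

116.18 g/mol

First, the molecular formula is C7H13F (counting implicit H from valence).
  C: 7 × 12.011 = 84.077
  F: 1 × 18.998 = 18.998
  H: 13 × 1.008 = 13.104
Sum: 7×12.011 + 1×18.998 + 13×1.008 = 116.179 → 116.18 g/mol.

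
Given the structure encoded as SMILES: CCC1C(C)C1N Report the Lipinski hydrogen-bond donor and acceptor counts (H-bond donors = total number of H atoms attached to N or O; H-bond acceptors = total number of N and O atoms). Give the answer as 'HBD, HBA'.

Donors: find every N or O and count the H atoms it carries.
  atom 7 (N): bond orders sum to 1 → 2 H
Lipinski HBD = 2.
Acceptors: N atoms = 1, O atoms = 0 → HBA = 1.

2, 1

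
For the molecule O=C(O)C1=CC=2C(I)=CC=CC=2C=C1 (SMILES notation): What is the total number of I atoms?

Scan the SMILES for I atoms (remember two-letter symbols like Cl and Br are single atoms).
Iodine count: 1.

1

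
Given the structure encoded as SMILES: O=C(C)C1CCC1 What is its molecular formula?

C6H10O

Walk through each heavy atom and fill implicit hydrogens from standard valence (C 4, N 3, O 2, S 2, halogen 1):
  atom 1: O, bond orders sum to 2 (valence 2) → 0 H
  atom 2: C, bond orders sum to 4 (valence 4) → 0 H
  atom 3: C, bond orders sum to 1 (valence 4) → 3 H
  atom 4: C, bond orders sum to 3 (valence 4) → 1 H
  atom 5: C, bond orders sum to 2 (valence 4) → 2 H
  atom 6: C, bond orders sum to 2 (valence 4) → 2 H
  atom 7: C, bond orders sum to 2 (valence 4) → 2 H
Totals → C:6, H:10, O:1.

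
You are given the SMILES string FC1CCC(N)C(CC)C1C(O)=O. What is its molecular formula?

C9H16FNO2

Walk through each heavy atom and fill implicit hydrogens from standard valence (C 4, N 3, O 2, S 2, halogen 1):
  atom 1: F (halogen, monovalent) → 0 H
  atom 2: C, bond orders sum to 3 (valence 4) → 1 H
  atom 3: C, bond orders sum to 2 (valence 4) → 2 H
  atom 4: C, bond orders sum to 2 (valence 4) → 2 H
  atom 5: C, bond orders sum to 3 (valence 4) → 1 H
  atom 6: N, bond orders sum to 1 (valence 3) → 2 H
  atom 7: C, bond orders sum to 3 (valence 4) → 1 H
  atom 8: C, bond orders sum to 2 (valence 4) → 2 H
  atom 9: C, bond orders sum to 1 (valence 4) → 3 H
  atom 10: C, bond orders sum to 3 (valence 4) → 1 H
  atom 11: C, bond orders sum to 4 (valence 4) → 0 H
  atom 12: O, bond orders sum to 1 (valence 2) → 1 H
  atom 13: O, bond orders sum to 2 (valence 2) → 0 H
Totals → C:9, H:16, F:1, N:1, O:2.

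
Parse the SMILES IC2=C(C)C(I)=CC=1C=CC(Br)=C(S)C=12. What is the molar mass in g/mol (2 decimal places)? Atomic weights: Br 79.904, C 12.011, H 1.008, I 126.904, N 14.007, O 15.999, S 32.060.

First, the molecular formula is C11H7BrI2S (counting implicit H from valence).
  Br: 1 × 79.904 = 79.904
  C: 11 × 12.011 = 132.121
  H: 7 × 1.008 = 7.056
  I: 2 × 126.904 = 253.808
  S: 1 × 32.060 = 32.060
Sum: 1×79.904 + 11×12.011 + 7×1.008 + 2×126.904 + 1×32.060 = 504.949 → 504.95 g/mol.

504.95 g/mol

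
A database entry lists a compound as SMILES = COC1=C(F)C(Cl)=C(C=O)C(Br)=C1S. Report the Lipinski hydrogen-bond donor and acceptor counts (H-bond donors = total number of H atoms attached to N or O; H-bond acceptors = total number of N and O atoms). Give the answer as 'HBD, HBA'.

0, 2

Donors: find every N or O and count the H atoms it carries.
  atom 2 (O): bond orders sum to 2 → 0 H
  atom 10 (O): bond orders sum to 2 → 0 H
Lipinski HBD = 0.
Acceptors: N atoms = 0, O atoms = 2 → HBA = 2.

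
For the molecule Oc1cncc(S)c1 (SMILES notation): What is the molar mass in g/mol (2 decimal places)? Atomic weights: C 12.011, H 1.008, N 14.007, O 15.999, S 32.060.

127.16 g/mol

First, the molecular formula is C5H5NOS (counting implicit H from valence).
  C: 5 × 12.011 = 60.055
  H: 5 × 1.008 = 5.040
  N: 1 × 14.007 = 14.007
  O: 1 × 15.999 = 15.999
  S: 1 × 32.060 = 32.060
Sum: 5×12.011 + 5×1.008 + 1×14.007 + 1×15.999 + 1×32.060 = 127.161 → 127.16 g/mol.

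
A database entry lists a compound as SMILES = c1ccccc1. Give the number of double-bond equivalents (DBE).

Molecular formula: C6H6.
DoU = (2C + 2 + N − H − X) / 2, where X is the halogen count and O/S are ignored.
    = (2·6 + 2 + 0 − 6 − 0) / 2 = 8 / 2 = 4.

4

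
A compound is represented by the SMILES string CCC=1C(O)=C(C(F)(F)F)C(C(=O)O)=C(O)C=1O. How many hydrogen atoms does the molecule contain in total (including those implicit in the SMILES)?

9

Walk through each heavy atom and fill implicit hydrogens from standard valence (C 4, N 3, O 2, S 2, halogen 1):
  atom 1: C, bond orders sum to 1 (valence 4) → 3 H
  atom 2: C, bond orders sum to 2 (valence 4) → 2 H
  atom 3: C, bond orders sum to 4 (valence 4) → 0 H
  atom 4: C, bond orders sum to 4 (valence 4) → 0 H
  atom 5: O, bond orders sum to 1 (valence 2) → 1 H
  atom 6: C, bond orders sum to 4 (valence 4) → 0 H
  atom 7: C, bond orders sum to 4 (valence 4) → 0 H
  atom 8: F (halogen, monovalent) → 0 H
  atom 9: F (halogen, monovalent) → 0 H
  atom 10: F (halogen, monovalent) → 0 H
  atom 11: C, bond orders sum to 4 (valence 4) → 0 H
  atom 12: C, bond orders sum to 4 (valence 4) → 0 H
  atom 13: O, bond orders sum to 2 (valence 2) → 0 H
  atom 14: O, bond orders sum to 1 (valence 2) → 1 H
  atom 15: C, bond orders sum to 4 (valence 4) → 0 H
  atom 16: O, bond orders sum to 1 (valence 2) → 1 H
  atom 17: C, bond orders sum to 4 (valence 4) → 0 H
  atom 18: O, bond orders sum to 1 (valence 2) → 1 H
Total hydrogens: 9.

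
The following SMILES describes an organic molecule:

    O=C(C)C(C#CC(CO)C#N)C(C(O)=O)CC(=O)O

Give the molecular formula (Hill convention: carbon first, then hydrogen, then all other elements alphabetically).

Walk through each heavy atom and fill implicit hydrogens from standard valence (C 4, N 3, O 2, S 2, halogen 1):
  atom 1: O, bond orders sum to 2 (valence 2) → 0 H
  atom 2: C, bond orders sum to 4 (valence 4) → 0 H
  atom 3: C, bond orders sum to 1 (valence 4) → 3 H
  atom 4: C, bond orders sum to 3 (valence 4) → 1 H
  atom 5: C, bond orders sum to 4 (valence 4) → 0 H
  atom 6: C, bond orders sum to 4 (valence 4) → 0 H
  atom 7: C, bond orders sum to 3 (valence 4) → 1 H
  atom 8: C, bond orders sum to 2 (valence 4) → 2 H
  atom 9: O, bond orders sum to 1 (valence 2) → 1 H
  atom 10: C, bond orders sum to 4 (valence 4) → 0 H
  atom 11: N, bond orders sum to 3 (valence 3) → 0 H
  atom 12: C, bond orders sum to 3 (valence 4) → 1 H
  atom 13: C, bond orders sum to 4 (valence 4) → 0 H
  atom 14: O, bond orders sum to 1 (valence 2) → 1 H
  atom 15: O, bond orders sum to 2 (valence 2) → 0 H
  atom 16: C, bond orders sum to 2 (valence 4) → 2 H
  atom 17: C, bond orders sum to 4 (valence 4) → 0 H
  atom 18: O, bond orders sum to 2 (valence 2) → 0 H
  atom 19: O, bond orders sum to 1 (valence 2) → 1 H
Totals → C:12, H:13, N:1, O:6.

C12H13NO6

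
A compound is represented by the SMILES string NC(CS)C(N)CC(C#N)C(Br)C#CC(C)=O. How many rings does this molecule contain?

0

In SMILES, each pair of matching ring-closure digits denotes one ring-closing bond; the number of such bonds equals the number of independent rings.
Ring-closure bonds here: 0.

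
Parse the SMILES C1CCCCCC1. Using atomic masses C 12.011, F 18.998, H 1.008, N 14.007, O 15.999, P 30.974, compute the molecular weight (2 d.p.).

First, the molecular formula is C7H14 (counting implicit H from valence).
  C: 7 × 12.011 = 84.077
  H: 14 × 1.008 = 14.112
Sum: 7×12.011 + 14×1.008 = 98.189 → 98.19 g/mol.

98.19 g/mol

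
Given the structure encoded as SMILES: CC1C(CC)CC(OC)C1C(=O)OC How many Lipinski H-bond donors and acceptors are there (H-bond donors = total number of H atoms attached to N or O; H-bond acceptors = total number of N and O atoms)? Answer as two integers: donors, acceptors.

0, 3

Donors: find every N or O and count the H atoms it carries.
  atom 8 (O): bond orders sum to 2 → 0 H
  atom 12 (O): bond orders sum to 2 → 0 H
  atom 13 (O): bond orders sum to 2 → 0 H
Lipinski HBD = 0.
Acceptors: N atoms = 0, O atoms = 3 → HBA = 3.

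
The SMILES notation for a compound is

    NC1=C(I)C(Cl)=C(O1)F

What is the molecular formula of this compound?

C4H2ClFINO

Walk through each heavy atom and fill implicit hydrogens from standard valence (C 4, N 3, O 2, S 2, halogen 1):
  atom 1: N, bond orders sum to 1 (valence 3) → 2 H
  atom 2: C, bond orders sum to 4 (valence 4) → 0 H
  atom 3: C, bond orders sum to 4 (valence 4) → 0 H
  atom 4: I (halogen, monovalent) → 0 H
  atom 5: C, bond orders sum to 4 (valence 4) → 0 H
  atom 6: Cl (halogen, monovalent) → 0 H
  atom 7: C, bond orders sum to 4 (valence 4) → 0 H
  atom 8: O, bond orders sum to 2 (valence 2) → 0 H
  atom 9: F (halogen, monovalent) → 0 H
Totals → C:4, H:2, Cl:1, F:1, I:1, N:1, O:1.
In Hill order: C4H2ClFINO.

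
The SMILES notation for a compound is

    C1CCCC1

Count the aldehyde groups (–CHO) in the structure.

0

Scan the SMILES for the aldehyde motif — none present.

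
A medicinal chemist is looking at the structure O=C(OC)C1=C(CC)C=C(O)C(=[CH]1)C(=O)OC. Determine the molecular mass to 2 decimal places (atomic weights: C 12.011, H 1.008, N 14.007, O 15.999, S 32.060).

First, the molecular formula is C12H14O5 (counting implicit H from valence).
  C: 12 × 12.011 = 144.132
  H: 14 × 1.008 = 14.112
  O: 5 × 15.999 = 79.995
Sum: 12×12.011 + 14×1.008 + 5×15.999 = 238.239 → 238.24 g/mol.

238.24 g/mol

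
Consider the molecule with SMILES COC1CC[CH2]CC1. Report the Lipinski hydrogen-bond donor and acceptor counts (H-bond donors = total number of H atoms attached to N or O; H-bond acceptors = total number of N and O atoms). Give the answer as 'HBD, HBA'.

0, 1

Donors: find every N or O and count the H atoms it carries.
  atom 2 (O): bond orders sum to 2 → 0 H
Lipinski HBD = 0.
Acceptors: N atoms = 0, O atoms = 1 → HBA = 1.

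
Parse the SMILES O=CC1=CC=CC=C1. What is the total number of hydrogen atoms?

6

Walk through each heavy atom and fill implicit hydrogens from standard valence (C 4, N 3, O 2, S 2, halogen 1):
  atom 1: O, bond orders sum to 2 (valence 2) → 0 H
  atom 2: C, bond orders sum to 3 (valence 4) → 1 H
  atom 3: C, bond orders sum to 4 (valence 4) → 0 H
  atom 4: C, bond orders sum to 3 (valence 4) → 1 H
  atom 5: C, bond orders sum to 3 (valence 4) → 1 H
  atom 6: C, bond orders sum to 3 (valence 4) → 1 H
  atom 7: C, bond orders sum to 3 (valence 4) → 1 H
  atom 8: C, bond orders sum to 3 (valence 4) → 1 H
Total hydrogens: 6.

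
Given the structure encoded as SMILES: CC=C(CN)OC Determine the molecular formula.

C5H11NO

Walk through each heavy atom and fill implicit hydrogens from standard valence (C 4, N 3, O 2, S 2, halogen 1):
  atom 1: C, bond orders sum to 1 (valence 4) → 3 H
  atom 2: C, bond orders sum to 3 (valence 4) → 1 H
  atom 3: C, bond orders sum to 4 (valence 4) → 0 H
  atom 4: C, bond orders sum to 2 (valence 4) → 2 H
  atom 5: N, bond orders sum to 1 (valence 3) → 2 H
  atom 6: O, bond orders sum to 2 (valence 2) → 0 H
  atom 7: C, bond orders sum to 1 (valence 4) → 3 H
Totals → C:5, H:11, N:1, O:1.
In Hill order: C5H11NO.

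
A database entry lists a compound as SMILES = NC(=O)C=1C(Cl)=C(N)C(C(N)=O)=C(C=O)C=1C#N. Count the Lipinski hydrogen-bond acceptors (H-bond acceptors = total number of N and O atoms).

N atoms: 4; O atoms: 3.
Lipinski HBA = 4 + 3 = 7.

7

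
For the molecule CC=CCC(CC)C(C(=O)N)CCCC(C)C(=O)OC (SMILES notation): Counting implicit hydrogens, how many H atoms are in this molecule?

29

Walk through each heavy atom and fill implicit hydrogens from standard valence (C 4, N 3, O 2, S 2, halogen 1):
  atom 1: C, bond orders sum to 1 (valence 4) → 3 H
  atom 2: C, bond orders sum to 3 (valence 4) → 1 H
  atom 3: C, bond orders sum to 3 (valence 4) → 1 H
  atom 4: C, bond orders sum to 2 (valence 4) → 2 H
  atom 5: C, bond orders sum to 3 (valence 4) → 1 H
  atom 6: C, bond orders sum to 2 (valence 4) → 2 H
  atom 7: C, bond orders sum to 1 (valence 4) → 3 H
  atom 8: C, bond orders sum to 3 (valence 4) → 1 H
  atom 9: C, bond orders sum to 4 (valence 4) → 0 H
  atom 10: O, bond orders sum to 2 (valence 2) → 0 H
  atom 11: N, bond orders sum to 1 (valence 3) → 2 H
  atom 12: C, bond orders sum to 2 (valence 4) → 2 H
  atom 13: C, bond orders sum to 2 (valence 4) → 2 H
  atom 14: C, bond orders sum to 2 (valence 4) → 2 H
  atom 15: C, bond orders sum to 3 (valence 4) → 1 H
  atom 16: C, bond orders sum to 1 (valence 4) → 3 H
  atom 17: C, bond orders sum to 4 (valence 4) → 0 H
  atom 18: O, bond orders sum to 2 (valence 2) → 0 H
  atom 19: O, bond orders sum to 2 (valence 2) → 0 H
  atom 20: C, bond orders sum to 1 (valence 4) → 3 H
Total hydrogens: 29.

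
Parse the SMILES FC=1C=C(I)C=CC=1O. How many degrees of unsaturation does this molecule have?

4

Molecular formula: C6H4FIO.
DoU = (2C + 2 + N − H − X) / 2, where X is the halogen count and O/S are ignored.
    = (2·6 + 2 + 0 − 4 − 2) / 2 = 8 / 2 = 4.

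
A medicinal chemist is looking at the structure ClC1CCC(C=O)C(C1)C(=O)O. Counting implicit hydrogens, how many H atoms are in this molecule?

11

Walk through each heavy atom and fill implicit hydrogens from standard valence (C 4, N 3, O 2, S 2, halogen 1):
  atom 1: Cl (halogen, monovalent) → 0 H
  atom 2: C, bond orders sum to 3 (valence 4) → 1 H
  atom 3: C, bond orders sum to 2 (valence 4) → 2 H
  atom 4: C, bond orders sum to 2 (valence 4) → 2 H
  atom 5: C, bond orders sum to 3 (valence 4) → 1 H
  atom 6: C, bond orders sum to 3 (valence 4) → 1 H
  atom 7: O, bond orders sum to 2 (valence 2) → 0 H
  atom 8: C, bond orders sum to 3 (valence 4) → 1 H
  atom 9: C, bond orders sum to 2 (valence 4) → 2 H
  atom 10: C, bond orders sum to 4 (valence 4) → 0 H
  atom 11: O, bond orders sum to 2 (valence 2) → 0 H
  atom 12: O, bond orders sum to 1 (valence 2) → 1 H
Total hydrogens: 11.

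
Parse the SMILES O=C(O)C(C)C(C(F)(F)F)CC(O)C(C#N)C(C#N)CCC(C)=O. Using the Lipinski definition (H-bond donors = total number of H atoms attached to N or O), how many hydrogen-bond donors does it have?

2

Donors: find every N or O and count the H atoms it carries.
  atom 1 (O): bond orders sum to 2 → 0 H
  atom 3 (O): bond orders sum to 1 → 1 H
  atom 13 (O): bond orders sum to 1 → 1 H
  atom 16 (N): bond orders sum to 3 → 0 H
  atom 19 (N): bond orders sum to 3 → 0 H
  atom 24 (O): bond orders sum to 2 → 0 H
Lipinski HBD = 2.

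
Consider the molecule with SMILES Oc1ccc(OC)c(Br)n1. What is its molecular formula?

C6H6BrNO2

Walk through each heavy atom and fill implicit hydrogens from standard valence (C 4, N 3, O 2, S 2, halogen 1); for lowercase aromatic atoms, an aromatic c carries 1 H when it has two neighbours and 0 H with three, and aromatic n carries 0 H:
  atom 1: O, bond orders sum to 1 (valence 2) → 1 H
  atom 2: aromatic c, 3 neighbours → 0 H
  atom 3: aromatic c, 2 neighbours → 1 H
  atom 4: aromatic c, 2 neighbours → 1 H
  atom 5: aromatic c, 3 neighbours → 0 H
  atom 6: O, bond orders sum to 2 (valence 2) → 0 H
  atom 7: C, bond orders sum to 1 (valence 4) → 3 H
  atom 8: aromatic c, 3 neighbours → 0 H
  atom 9: Br (halogen, monovalent) → 0 H
  atom 10: aromatic n, 2 neighbours → 0 H
Totals → C:6, H:6, Br:1, N:1, O:2.
In Hill order: C6H6BrNO2.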